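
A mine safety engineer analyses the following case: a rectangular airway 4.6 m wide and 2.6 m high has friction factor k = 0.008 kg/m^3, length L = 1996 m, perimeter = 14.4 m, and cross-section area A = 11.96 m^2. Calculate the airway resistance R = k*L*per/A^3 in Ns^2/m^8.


Compute the numerator:
k * L * per = 0.008 * 1996 * 14.4
= 229.9392
Compute the denominator:
A^3 = 11.96^3 = 1710.777536
Resistance:
R = 229.9392 / 1710.777536
= 0.1344 Ns^2/m^8

0.1344 Ns^2/m^8


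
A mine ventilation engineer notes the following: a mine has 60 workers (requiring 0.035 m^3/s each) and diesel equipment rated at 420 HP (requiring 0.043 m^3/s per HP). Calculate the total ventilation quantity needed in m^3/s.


20.16 m^3/s

Airflow for workers:
Q_people = 60 * 0.035 = 2.1 m^3/s
Airflow for diesel equipment:
Q_diesel = 420 * 0.043 = 18.06 m^3/s
Total ventilation:
Q_total = 2.1 + 18.06
= 20.16 m^3/s


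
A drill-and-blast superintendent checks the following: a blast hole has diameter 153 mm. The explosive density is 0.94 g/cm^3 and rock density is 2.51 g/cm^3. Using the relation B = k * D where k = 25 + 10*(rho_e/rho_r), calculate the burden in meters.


First, compute k:
rho_e / rho_r = 0.94 / 2.51 = 0.374501992
k = 25 + 10 * 0.374501992 = 28.74501992
Then, compute burden:
B = k * D / 1000 = 28.74501992 * 153 / 1000
= 4397.988048 / 1000
= 4.398 m

4.398 m


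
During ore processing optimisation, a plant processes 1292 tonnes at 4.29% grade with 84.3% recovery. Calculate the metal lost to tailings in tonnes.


8.702 tonnes

Total metal in feed:
= 1292 * 4.29 / 100 = 55.4268 tonnes
Metal recovered:
= 55.4268 * 84.3 / 100 = 46.7247924 tonnes
Metal lost to tailings:
= 55.4268 - 46.7247924
= 8.702 tonnes


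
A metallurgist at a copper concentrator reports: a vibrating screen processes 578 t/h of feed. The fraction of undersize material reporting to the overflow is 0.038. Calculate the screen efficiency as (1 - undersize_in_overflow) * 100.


Screen efficiency = (1 - fraction of undersize in overflow) * 100
= (1 - 0.038) * 100
= 0.962 * 100
= 96.2%

96.2%


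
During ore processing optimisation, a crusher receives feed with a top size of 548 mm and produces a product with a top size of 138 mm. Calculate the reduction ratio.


3.971

Reduction ratio = feed size / product size
= 548 / 138
= 3.971


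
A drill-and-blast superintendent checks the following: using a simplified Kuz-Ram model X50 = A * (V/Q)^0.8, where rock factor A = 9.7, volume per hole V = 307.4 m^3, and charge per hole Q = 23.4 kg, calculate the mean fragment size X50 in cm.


76.1311 cm

Compute V/Q:
V/Q = 307.4 / 23.4 = 13.13675214
Raise to the power 0.8:
(V/Q)^0.8 = 13.13675214^0.8 = 7.848567625
Multiply by A:
X50 = 9.7 * 7.848567625
= 76.1311 cm


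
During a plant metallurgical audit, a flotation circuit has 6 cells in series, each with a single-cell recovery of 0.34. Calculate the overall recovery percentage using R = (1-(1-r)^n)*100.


91.7346%

Complement of single-cell recovery:
1 - r = 1 - 0.34 = 0.66
Raise to power n:
(1 - r)^6 = 0.66^6 = 0.08265395002
Overall recovery:
R = (1 - 0.08265395002) * 100
= 91.7346%


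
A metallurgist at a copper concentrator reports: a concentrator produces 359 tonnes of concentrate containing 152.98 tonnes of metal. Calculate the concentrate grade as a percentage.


42.6128%

Grade = (metal in concentrate / concentrate mass) * 100
= (152.98 / 359) * 100
= 0.4261281337 * 100
= 42.6128%


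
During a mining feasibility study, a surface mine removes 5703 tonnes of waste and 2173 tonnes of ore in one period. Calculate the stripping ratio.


2.6245

Stripping ratio = waste tonnage / ore tonnage
= 5703 / 2173
= 2.6245


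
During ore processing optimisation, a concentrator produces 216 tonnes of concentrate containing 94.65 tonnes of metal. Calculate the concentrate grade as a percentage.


43.8194%

Grade = (metal in concentrate / concentrate mass) * 100
= (94.65 / 216) * 100
= 0.4381944444 * 100
= 43.8194%


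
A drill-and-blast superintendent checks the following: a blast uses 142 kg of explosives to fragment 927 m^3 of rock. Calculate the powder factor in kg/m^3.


Powder factor = explosive mass / rock volume
= 142 / 927
= 0.1532 kg/m^3

0.1532 kg/m^3


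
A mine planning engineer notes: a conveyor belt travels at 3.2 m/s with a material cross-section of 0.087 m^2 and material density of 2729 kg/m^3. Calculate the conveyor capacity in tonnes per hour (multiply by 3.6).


2735.113 t/h

Volumetric flow = speed * area
= 3.2 * 0.087 = 0.2784 m^3/s
Mass flow = volumetric * density
= 0.2784 * 2729 = 759.7536 kg/s
Convert to t/h: multiply by 3.6
Capacity = 759.7536 * 3.6
= 2735.113 t/h


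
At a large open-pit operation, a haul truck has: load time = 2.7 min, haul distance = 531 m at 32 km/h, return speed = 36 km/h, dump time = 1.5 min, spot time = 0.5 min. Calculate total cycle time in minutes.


6.5806 min

Convert haul speed to m/min: 32 * 1000/60 = 533.3333333 m/min
Haul time = 531 / 533.3333333 = 0.995625 min
Convert return speed to m/min: 36 * 1000/60 = 600 m/min
Return time = 531 / 600 = 0.885 min
Total cycle time:
= 2.7 + 0.995625 + 1.5 + 0.885 + 0.5
= 6.5806 min


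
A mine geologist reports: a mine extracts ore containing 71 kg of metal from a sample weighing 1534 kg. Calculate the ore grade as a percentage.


Ore grade = (metal mass / ore mass) * 100
= (71 / 1534) * 100
= 0.04628422425 * 100
= 4.6284%

4.6284%


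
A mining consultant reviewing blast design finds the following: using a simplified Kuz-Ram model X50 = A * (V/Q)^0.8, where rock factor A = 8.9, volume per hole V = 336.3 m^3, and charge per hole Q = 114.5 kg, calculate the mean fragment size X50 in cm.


21.073 cm

Compute V/Q:
V/Q = 336.3 / 114.5 = 2.937117904
Raise to the power 0.8:
(V/Q)^0.8 = 2.937117904^0.8 = 2.367756865
Multiply by A:
X50 = 8.9 * 2.367756865
= 21.073 cm


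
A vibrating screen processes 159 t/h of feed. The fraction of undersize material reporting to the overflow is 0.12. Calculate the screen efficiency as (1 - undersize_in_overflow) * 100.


Screen efficiency = (1 - fraction of undersize in overflow) * 100
= (1 - 0.12) * 100
= 0.88 * 100
= 88.0%

88.0%


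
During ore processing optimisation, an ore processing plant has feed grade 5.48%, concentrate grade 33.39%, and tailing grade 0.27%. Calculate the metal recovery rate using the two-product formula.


95.848%

Using the two-product formula:
R = 100 * c * (f - t) / (f * (c - t))
Numerator = 100 * 33.39 * (5.48 - 0.27)
= 100 * 33.39 * 5.21
= 17396.19
Denominator = 5.48 * (33.39 - 0.27)
= 5.48 * 33.12
= 181.4976
R = 17396.19 / 181.4976
= 95.848%


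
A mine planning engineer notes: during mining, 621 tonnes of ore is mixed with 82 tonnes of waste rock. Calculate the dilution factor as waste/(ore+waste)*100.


Total material = ore + waste
= 621 + 82 = 703 tonnes
Dilution = waste / total * 100
= 82 / 703 * 100
= 0.1166429587 * 100
= 11.6643%

11.6643%


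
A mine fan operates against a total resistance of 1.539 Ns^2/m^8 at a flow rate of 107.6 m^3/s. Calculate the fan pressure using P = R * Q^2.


Compute Q^2:
Q^2 = 107.6^2 = 11577.76
Compute pressure:
P = R * Q^2 = 1.539 * 11577.76
= 17818.1726 Pa

17818.1726 Pa


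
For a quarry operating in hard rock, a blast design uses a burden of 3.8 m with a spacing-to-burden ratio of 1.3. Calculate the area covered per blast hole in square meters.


First, find the spacing:
Spacing = burden * ratio = 3.8 * 1.3
= 4.94 m
Then, calculate the area:
Area = burden * spacing = 3.8 * 4.94
= 18.772 m^2

18.772 m^2


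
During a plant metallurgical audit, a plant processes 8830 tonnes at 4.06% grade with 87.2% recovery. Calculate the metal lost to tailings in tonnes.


Total metal in feed:
= 8830 * 4.06 / 100 = 358.498 tonnes
Metal recovered:
= 358.498 * 87.2 / 100 = 312.610256 tonnes
Metal lost to tailings:
= 358.498 - 312.610256
= 45.8877 tonnes

45.8877 tonnes


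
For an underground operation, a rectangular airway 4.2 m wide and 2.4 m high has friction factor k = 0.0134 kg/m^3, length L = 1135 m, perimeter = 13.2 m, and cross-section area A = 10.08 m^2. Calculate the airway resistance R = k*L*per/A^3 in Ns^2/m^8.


0.196 Ns^2/m^8

Compute the numerator:
k * L * per = 0.0134 * 1135 * 13.2
= 200.7588
Compute the denominator:
A^3 = 10.08^3 = 1024.192512
Resistance:
R = 200.7588 / 1024.192512
= 0.196 Ns^2/m^8


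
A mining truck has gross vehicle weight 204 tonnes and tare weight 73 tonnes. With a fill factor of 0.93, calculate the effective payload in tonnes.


Maximum payload = gross - tare
= 204 - 73 = 131 tonnes
Effective payload = max payload * fill factor
= 131 * 0.93
= 121.83 tonnes

121.83 tonnes


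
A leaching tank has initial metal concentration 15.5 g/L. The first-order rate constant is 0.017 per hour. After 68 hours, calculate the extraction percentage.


68.5257%

Compute the exponent:
-k * t = -0.017 * 68 = -1.156
Remaining concentration:
C = 15.5 * exp(-1.156)
= 15.5 * 0.3147426368
= 4.878510871 g/L
Extracted = 15.5 - 4.878510871 = 10.62148913 g/L
Extraction % = 10.62148913 / 15.5 * 100
= 68.5257%


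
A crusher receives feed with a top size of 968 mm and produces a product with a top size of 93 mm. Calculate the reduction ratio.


10.4086

Reduction ratio = feed size / product size
= 968 / 93
= 10.4086


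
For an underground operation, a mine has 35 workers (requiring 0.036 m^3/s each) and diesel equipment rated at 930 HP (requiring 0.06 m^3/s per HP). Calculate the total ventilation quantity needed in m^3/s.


57.06 m^3/s

Airflow for workers:
Q_people = 35 * 0.036 = 1.26 m^3/s
Airflow for diesel equipment:
Q_diesel = 930 * 0.06 = 55.8 m^3/s
Total ventilation:
Q_total = 1.26 + 55.8
= 57.06 m^3/s


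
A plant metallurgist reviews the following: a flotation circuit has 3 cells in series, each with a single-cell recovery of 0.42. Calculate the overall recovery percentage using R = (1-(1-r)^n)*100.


80.4888%

Complement of single-cell recovery:
1 - r = 1 - 0.42 = 0.58
Raise to power n:
(1 - r)^3 = 0.58^3 = 0.195112
Overall recovery:
R = (1 - 0.195112) * 100
= 80.4888%


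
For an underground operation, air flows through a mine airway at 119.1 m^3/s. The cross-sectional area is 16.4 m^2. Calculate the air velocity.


7.2622 m/s

Velocity = flow rate / cross-sectional area
= 119.1 / 16.4
= 7.2622 m/s


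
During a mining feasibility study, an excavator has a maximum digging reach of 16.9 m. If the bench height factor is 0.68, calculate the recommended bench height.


11.492 m

Bench height = reach * factor
= 16.9 * 0.68
= 11.492 m


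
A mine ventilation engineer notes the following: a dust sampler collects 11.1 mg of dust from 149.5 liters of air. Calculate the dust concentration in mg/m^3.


Convert liters to m^3: 1 m^3 = 1000 L
Concentration = mass / volume * 1000
= 11.1 / 149.5 * 1000
= 0.07424749164 * 1000
= 74.2475 mg/m^3

74.2475 mg/m^3


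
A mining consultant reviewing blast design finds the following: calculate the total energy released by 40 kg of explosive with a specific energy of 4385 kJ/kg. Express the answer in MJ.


175.4 MJ

Energy = mass * specific_energy / 1000
= 40 * 4385 / 1000
= 175400 / 1000
= 175.4 MJ


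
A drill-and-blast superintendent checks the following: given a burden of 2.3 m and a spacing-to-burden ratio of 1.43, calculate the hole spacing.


3.289 m

Spacing = burden * ratio
= 2.3 * 1.43
= 3.289 m


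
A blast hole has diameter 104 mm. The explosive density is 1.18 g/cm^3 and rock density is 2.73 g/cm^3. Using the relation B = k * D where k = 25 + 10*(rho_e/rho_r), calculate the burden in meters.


First, compute k:
rho_e / rho_r = 1.18 / 2.73 = 0.4322344322
k = 25 + 10 * 0.4322344322 = 29.32234432
Then, compute burden:
B = k * D / 1000 = 29.32234432 * 104 / 1000
= 3049.52381 / 1000
= 3.0495 m

3.0495 m


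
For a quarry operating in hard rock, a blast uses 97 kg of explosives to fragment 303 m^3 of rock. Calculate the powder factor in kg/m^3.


0.3201 kg/m^3

Powder factor = explosive mass / rock volume
= 97 / 303
= 0.3201 kg/m^3


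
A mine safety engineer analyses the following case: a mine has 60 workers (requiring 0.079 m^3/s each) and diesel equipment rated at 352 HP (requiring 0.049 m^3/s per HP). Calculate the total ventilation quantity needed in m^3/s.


Airflow for workers:
Q_people = 60 * 0.079 = 4.74 m^3/s
Airflow for diesel equipment:
Q_diesel = 352 * 0.049 = 17.248 m^3/s
Total ventilation:
Q_total = 4.74 + 17.248
= 21.988 m^3/s

21.988 m^3/s


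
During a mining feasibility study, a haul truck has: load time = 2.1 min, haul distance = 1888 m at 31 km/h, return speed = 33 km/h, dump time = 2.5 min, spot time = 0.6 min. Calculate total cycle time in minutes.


Convert haul speed to m/min: 31 * 1000/60 = 516.6666667 m/min
Haul time = 1888 / 516.6666667 = 3.654193548 min
Convert return speed to m/min: 33 * 1000/60 = 550 m/min
Return time = 1888 / 550 = 3.432727273 min
Total cycle time:
= 2.1 + 3.654193548 + 2.5 + 3.432727273 + 0.6
= 12.2869 min

12.2869 min


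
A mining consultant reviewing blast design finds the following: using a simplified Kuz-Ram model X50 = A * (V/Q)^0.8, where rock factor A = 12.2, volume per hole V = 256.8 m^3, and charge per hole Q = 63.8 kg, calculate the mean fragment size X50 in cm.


Compute V/Q:
V/Q = 256.8 / 63.8 = 4.02507837
Raise to the power 0.8:
(V/Q)^0.8 = 4.02507837^0.8 = 3.046628304
Multiply by A:
X50 = 12.2 * 3.046628304
= 37.1689 cm

37.1689 cm


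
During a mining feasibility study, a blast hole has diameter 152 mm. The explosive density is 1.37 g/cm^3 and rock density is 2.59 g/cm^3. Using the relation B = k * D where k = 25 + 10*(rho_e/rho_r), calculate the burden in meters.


First, compute k:
rho_e / rho_r = 1.37 / 2.59 = 0.528957529
k = 25 + 10 * 0.528957529 = 30.28957529
Then, compute burden:
B = k * D / 1000 = 30.28957529 * 152 / 1000
= 4604.015444 / 1000
= 4.604 m

4.604 m


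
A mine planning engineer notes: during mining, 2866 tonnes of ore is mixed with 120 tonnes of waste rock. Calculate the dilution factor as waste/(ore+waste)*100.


Total material = ore + waste
= 2866 + 120 = 2986 tonnes
Dilution = waste / total * 100
= 120 / 2986 * 100
= 0.04018754186 * 100
= 4.0188%

4.0188%


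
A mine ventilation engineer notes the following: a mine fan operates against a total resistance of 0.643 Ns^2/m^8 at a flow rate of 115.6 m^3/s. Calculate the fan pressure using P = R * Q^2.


Compute Q^2:
Q^2 = 115.6^2 = 13363.36
Compute pressure:
P = R * Q^2 = 0.643 * 13363.36
= 8592.6405 Pa

8592.6405 Pa


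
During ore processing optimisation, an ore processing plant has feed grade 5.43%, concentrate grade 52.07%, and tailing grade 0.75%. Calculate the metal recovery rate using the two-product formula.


87.4474%

Using the two-product formula:
R = 100 * c * (f - t) / (f * (c - t))
Numerator = 100 * 52.07 * (5.43 - 0.75)
= 100 * 52.07 * 4.68
= 24368.76
Denominator = 5.43 * (52.07 - 0.75)
= 5.43 * 51.32
= 278.6676
R = 24368.76 / 278.6676
= 87.4474%


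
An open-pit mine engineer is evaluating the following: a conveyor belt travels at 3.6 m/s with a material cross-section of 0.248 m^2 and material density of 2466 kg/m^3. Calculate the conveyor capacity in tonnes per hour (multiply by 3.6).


Volumetric flow = speed * area
= 3.6 * 0.248 = 0.8928 m^3/s
Mass flow = volumetric * density
= 0.8928 * 2466 = 2201.6448 kg/s
Convert to t/h: multiply by 3.6
Capacity = 2201.6448 * 3.6
= 7925.9213 t/h

7925.9213 t/h


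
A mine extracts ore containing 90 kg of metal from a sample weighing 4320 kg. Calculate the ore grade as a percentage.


2.0833%

Ore grade = (metal mass / ore mass) * 100
= (90 / 4320) * 100
= 0.02083333333 * 100
= 2.0833%


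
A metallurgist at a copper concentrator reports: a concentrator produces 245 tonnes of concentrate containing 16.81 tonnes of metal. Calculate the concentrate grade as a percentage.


6.8612%

Grade = (metal in concentrate / concentrate mass) * 100
= (16.81 / 245) * 100
= 0.0686122449 * 100
= 6.8612%


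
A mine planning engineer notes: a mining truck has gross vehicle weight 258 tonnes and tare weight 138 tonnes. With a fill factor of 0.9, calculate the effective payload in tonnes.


108.0 tonnes

Maximum payload = gross - tare
= 258 - 138 = 120 tonnes
Effective payload = max payload * fill factor
= 120 * 0.9
= 108.0 tonnes


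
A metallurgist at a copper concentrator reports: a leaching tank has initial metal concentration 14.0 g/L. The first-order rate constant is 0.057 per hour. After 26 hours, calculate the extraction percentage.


77.2817%

Compute the exponent:
-k * t = -0.057 * 26 = -1.482
Remaining concentration:
C = 14.0 * exp(-1.482)
= 14.0 * 0.227182868
= 3.180560152 g/L
Extracted = 14.0 - 3.180560152 = 10.81943985 g/L
Extraction % = 10.81943985 / 14.0 * 100
= 77.2817%


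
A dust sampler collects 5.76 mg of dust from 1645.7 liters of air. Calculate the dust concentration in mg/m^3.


Convert liters to m^3: 1 m^3 = 1000 L
Concentration = mass / volume * 1000
= 5.76 / 1645.7 * 1000
= 0.003500030382 * 1000
= 3.5 mg/m^3

3.5 mg/m^3


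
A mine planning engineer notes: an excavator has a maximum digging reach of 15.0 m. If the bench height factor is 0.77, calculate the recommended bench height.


11.55 m

Bench height = reach * factor
= 15.0 * 0.77
= 11.55 m


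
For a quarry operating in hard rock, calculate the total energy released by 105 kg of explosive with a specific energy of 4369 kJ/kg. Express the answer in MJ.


458.745 MJ

Energy = mass * specific_energy / 1000
= 105 * 4369 / 1000
= 458745 / 1000
= 458.745 MJ


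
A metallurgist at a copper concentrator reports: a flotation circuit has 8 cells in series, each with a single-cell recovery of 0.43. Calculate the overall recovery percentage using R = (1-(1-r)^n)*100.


98.8857%

Complement of single-cell recovery:
1 - r = 1 - 0.43 = 0.57
Raise to power n:
(1 - r)^8 = 0.57^8 = 0.01114291571
Overall recovery:
R = (1 - 0.01114291571) * 100
= 98.8857%


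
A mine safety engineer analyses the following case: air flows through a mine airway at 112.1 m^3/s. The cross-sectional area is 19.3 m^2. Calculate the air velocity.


Velocity = flow rate / cross-sectional area
= 112.1 / 19.3
= 5.8083 m/s

5.8083 m/s


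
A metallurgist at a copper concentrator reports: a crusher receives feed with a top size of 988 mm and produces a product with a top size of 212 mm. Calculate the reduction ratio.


4.6604

Reduction ratio = feed size / product size
= 988 / 212
= 4.6604


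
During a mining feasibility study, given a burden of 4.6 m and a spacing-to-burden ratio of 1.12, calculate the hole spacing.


5.152 m

Spacing = burden * ratio
= 4.6 * 1.12
= 5.152 m


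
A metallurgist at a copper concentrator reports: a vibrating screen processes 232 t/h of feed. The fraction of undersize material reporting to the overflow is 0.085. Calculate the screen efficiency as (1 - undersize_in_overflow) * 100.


Screen efficiency = (1 - fraction of undersize in overflow) * 100
= (1 - 0.085) * 100
= 0.915 * 100
= 91.5%

91.5%


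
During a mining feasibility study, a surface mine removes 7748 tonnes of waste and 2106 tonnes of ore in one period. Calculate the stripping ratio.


Stripping ratio = waste tonnage / ore tonnage
= 7748 / 2106
= 3.679

3.679


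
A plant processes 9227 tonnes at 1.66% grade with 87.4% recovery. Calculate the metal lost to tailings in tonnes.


Total metal in feed:
= 9227 * 1.66 / 100 = 153.1682 tonnes
Metal recovered:
= 153.1682 * 87.4 / 100 = 133.8690068 tonnes
Metal lost to tailings:
= 153.1682 - 133.8690068
= 19.2992 tonnes

19.2992 tonnes


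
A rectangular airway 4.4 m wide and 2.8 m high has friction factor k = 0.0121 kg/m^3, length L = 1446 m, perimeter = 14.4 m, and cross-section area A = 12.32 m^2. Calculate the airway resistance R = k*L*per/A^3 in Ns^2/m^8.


0.1347 Ns^2/m^8

Compute the numerator:
k * L * per = 0.0121 * 1446 * 14.4
= 251.95104
Compute the denominator:
A^3 = 12.32^3 = 1869.959168
Resistance:
R = 251.95104 / 1869.959168
= 0.1347 Ns^2/m^8


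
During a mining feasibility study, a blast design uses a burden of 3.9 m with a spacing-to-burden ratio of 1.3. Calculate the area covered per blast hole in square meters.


First, find the spacing:
Spacing = burden * ratio = 3.9 * 1.3
= 5.07 m
Then, calculate the area:
Area = burden * spacing = 3.9 * 5.07
= 19.773 m^2

19.773 m^2


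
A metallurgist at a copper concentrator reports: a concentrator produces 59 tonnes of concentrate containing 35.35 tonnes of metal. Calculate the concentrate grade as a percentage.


59.9153%

Grade = (metal in concentrate / concentrate mass) * 100
= (35.35 / 59) * 100
= 0.5991525424 * 100
= 59.9153%


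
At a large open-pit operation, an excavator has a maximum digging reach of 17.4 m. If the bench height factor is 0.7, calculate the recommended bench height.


Bench height = reach * factor
= 17.4 * 0.7
= 12.18 m

12.18 m


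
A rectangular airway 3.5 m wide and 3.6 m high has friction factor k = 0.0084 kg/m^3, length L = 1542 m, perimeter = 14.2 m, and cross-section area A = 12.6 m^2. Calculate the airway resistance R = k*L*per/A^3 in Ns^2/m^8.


0.0919 Ns^2/m^8

Compute the numerator:
k * L * per = 0.0084 * 1542 * 14.2
= 183.92976
Compute the denominator:
A^3 = 12.6^3 = 2000.376
Resistance:
R = 183.92976 / 2000.376
= 0.0919 Ns^2/m^8


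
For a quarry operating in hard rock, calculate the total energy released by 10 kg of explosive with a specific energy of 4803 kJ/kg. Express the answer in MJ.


Energy = mass * specific_energy / 1000
= 10 * 4803 / 1000
= 48030 / 1000
= 48.03 MJ

48.03 MJ


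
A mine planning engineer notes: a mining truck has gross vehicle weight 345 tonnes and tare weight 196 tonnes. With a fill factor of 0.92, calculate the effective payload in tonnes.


137.08 tonnes

Maximum payload = gross - tare
= 345 - 196 = 149 tonnes
Effective payload = max payload * fill factor
= 149 * 0.92
= 137.08 tonnes


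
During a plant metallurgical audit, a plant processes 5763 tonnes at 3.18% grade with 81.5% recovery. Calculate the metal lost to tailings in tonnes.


Total metal in feed:
= 5763 * 3.18 / 100 = 183.2634 tonnes
Metal recovered:
= 183.2634 * 81.5 / 100 = 149.359671 tonnes
Metal lost to tailings:
= 183.2634 - 149.359671
= 33.9037 tonnes

33.9037 tonnes


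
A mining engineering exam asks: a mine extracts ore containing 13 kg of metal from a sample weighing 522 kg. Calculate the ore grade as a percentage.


Ore grade = (metal mass / ore mass) * 100
= (13 / 522) * 100
= 0.02490421456 * 100
= 2.4904%

2.4904%


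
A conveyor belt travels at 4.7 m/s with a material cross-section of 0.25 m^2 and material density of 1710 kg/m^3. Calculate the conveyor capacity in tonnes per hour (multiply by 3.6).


7233.3 t/h

Volumetric flow = speed * area
= 4.7 * 0.25 = 1.175 m^3/s
Mass flow = volumetric * density
= 1.175 * 1710 = 2009.25 kg/s
Convert to t/h: multiply by 3.6
Capacity = 2009.25 * 3.6
= 7233.3 t/h


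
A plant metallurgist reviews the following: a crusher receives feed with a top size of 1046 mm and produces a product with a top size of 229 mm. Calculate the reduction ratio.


4.5677

Reduction ratio = feed size / product size
= 1046 / 229
= 4.5677


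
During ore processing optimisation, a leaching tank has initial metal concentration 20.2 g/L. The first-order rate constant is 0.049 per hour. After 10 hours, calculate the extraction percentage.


Compute the exponent:
-k * t = -0.049 * 10 = -0.49
Remaining concentration:
C = 20.2 * exp(-0.49)
= 20.2 * 0.6126263942
= 12.37505316 g/L
Extracted = 20.2 - 12.37505316 = 7.824946837 g/L
Extraction % = 7.824946837 / 20.2 * 100
= 38.7374%

38.7374%


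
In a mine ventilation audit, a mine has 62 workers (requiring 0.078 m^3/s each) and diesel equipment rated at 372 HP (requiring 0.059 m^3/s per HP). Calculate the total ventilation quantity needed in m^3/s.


Airflow for workers:
Q_people = 62 * 0.078 = 4.836 m^3/s
Airflow for diesel equipment:
Q_diesel = 372 * 0.059 = 21.948 m^3/s
Total ventilation:
Q_total = 4.836 + 21.948
= 26.784 m^3/s

26.784 m^3/s


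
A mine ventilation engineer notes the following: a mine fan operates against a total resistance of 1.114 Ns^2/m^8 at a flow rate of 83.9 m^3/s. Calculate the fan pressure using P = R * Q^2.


Compute Q^2:
Q^2 = 83.9^2 = 7039.21
Compute pressure:
P = R * Q^2 = 1.114 * 7039.21
= 7841.6799 Pa

7841.6799 Pa


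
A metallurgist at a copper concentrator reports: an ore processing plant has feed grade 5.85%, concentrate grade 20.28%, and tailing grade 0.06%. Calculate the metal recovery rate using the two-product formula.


99.2681%

Using the two-product formula:
R = 100 * c * (f - t) / (f * (c - t))
Numerator = 100 * 20.28 * (5.85 - 0.06)
= 100 * 20.28 * 5.79
= 11742.12
Denominator = 5.85 * (20.28 - 0.06)
= 5.85 * 20.22
= 118.287
R = 11742.12 / 118.287
= 99.2681%


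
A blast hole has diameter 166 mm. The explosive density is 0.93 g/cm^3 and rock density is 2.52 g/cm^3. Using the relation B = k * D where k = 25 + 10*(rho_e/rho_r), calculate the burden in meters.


4.7626 m

First, compute k:
rho_e / rho_r = 0.93 / 2.52 = 0.369047619
k = 25 + 10 * 0.369047619 = 28.69047619
Then, compute burden:
B = k * D / 1000 = 28.69047619 * 166 / 1000
= 4762.619048 / 1000
= 4.7626 m


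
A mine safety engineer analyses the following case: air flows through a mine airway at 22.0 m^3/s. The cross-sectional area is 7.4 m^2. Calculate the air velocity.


2.973 m/s

Velocity = flow rate / cross-sectional area
= 22.0 / 7.4
= 2.973 m/s


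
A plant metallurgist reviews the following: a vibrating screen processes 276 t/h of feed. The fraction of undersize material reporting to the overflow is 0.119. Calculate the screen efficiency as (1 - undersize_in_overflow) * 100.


88.1%

Screen efficiency = (1 - fraction of undersize in overflow) * 100
= (1 - 0.119) * 100
= 0.881 * 100
= 88.1%


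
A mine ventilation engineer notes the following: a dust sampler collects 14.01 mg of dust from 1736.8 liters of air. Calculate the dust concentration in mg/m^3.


Convert liters to m^3: 1 m^3 = 1000 L
Concentration = mass / volume * 1000
= 14.01 / 1736.8 * 1000
= 0.008066559189 * 1000
= 8.0666 mg/m^3

8.0666 mg/m^3


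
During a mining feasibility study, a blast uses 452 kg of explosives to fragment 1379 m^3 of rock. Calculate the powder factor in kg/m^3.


Powder factor = explosive mass / rock volume
= 452 / 1379
= 0.3278 kg/m^3

0.3278 kg/m^3


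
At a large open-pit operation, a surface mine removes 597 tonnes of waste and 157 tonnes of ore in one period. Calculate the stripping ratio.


3.8025

Stripping ratio = waste tonnage / ore tonnage
= 597 / 157
= 3.8025


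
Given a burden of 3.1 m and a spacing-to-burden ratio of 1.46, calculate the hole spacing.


Spacing = burden * ratio
= 3.1 * 1.46
= 4.526 m

4.526 m


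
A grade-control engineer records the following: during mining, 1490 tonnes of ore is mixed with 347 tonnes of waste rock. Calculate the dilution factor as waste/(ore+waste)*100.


Total material = ore + waste
= 1490 + 347 = 1837 tonnes
Dilution = waste / total * 100
= 347 / 1837 * 100
= 0.1888949374 * 100
= 18.8895%

18.8895%


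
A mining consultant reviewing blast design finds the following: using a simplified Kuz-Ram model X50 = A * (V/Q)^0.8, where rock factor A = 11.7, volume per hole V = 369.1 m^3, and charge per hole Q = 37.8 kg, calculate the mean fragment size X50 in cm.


72.4282 cm

Compute V/Q:
V/Q = 369.1 / 37.8 = 9.764550265
Raise to the power 0.8:
(V/Q)^0.8 = 9.764550265^0.8 = 6.190443958
Multiply by A:
X50 = 11.7 * 6.190443958
= 72.4282 cm


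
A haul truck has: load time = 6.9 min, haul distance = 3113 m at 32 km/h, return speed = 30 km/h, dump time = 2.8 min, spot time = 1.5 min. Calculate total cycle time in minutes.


Convert haul speed to m/min: 32 * 1000/60 = 533.3333333 m/min
Haul time = 3113 / 533.3333333 = 5.836875 min
Convert return speed to m/min: 30 * 1000/60 = 500 m/min
Return time = 3113 / 500 = 6.226 min
Total cycle time:
= 6.9 + 5.836875 + 2.8 + 6.226 + 1.5
= 23.2629 min

23.2629 min


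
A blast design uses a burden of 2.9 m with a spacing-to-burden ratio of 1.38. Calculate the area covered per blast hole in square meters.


11.6058 m^2

First, find the spacing:
Spacing = burden * ratio = 2.9 * 1.38
= 4.002 m
Then, calculate the area:
Area = burden * spacing = 2.9 * 4.002
= 11.6058 m^2


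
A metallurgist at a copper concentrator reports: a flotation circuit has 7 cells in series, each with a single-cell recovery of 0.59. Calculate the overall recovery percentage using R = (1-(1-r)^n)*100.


Complement of single-cell recovery:
1 - r = 1 - 0.59 = 0.41
Raise to power n:
(1 - r)^7 = 0.41^7 = 0.001947542739
Overall recovery:
R = (1 - 0.001947542739) * 100
= 99.8052%

99.8052%


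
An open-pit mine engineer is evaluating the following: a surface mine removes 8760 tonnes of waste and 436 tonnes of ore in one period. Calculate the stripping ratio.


Stripping ratio = waste tonnage / ore tonnage
= 8760 / 436
= 20.0917

20.0917


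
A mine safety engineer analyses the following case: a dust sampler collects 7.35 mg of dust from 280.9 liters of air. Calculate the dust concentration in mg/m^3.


26.1659 mg/m^3

Convert liters to m^3: 1 m^3 = 1000 L
Concentration = mass / volume * 1000
= 7.35 / 280.9 * 1000
= 0.02616589534 * 1000
= 26.1659 mg/m^3


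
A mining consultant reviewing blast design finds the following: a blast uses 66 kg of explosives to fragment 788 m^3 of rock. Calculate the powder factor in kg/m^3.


0.0838 kg/m^3

Powder factor = explosive mass / rock volume
= 66 / 788
= 0.0838 kg/m^3


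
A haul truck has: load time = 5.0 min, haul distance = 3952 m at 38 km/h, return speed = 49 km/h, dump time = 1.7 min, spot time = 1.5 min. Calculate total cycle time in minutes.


19.2792 min

Convert haul speed to m/min: 38 * 1000/60 = 633.3333333 m/min
Haul time = 3952 / 633.3333333 = 6.24 min
Convert return speed to m/min: 49 * 1000/60 = 816.6666667 m/min
Return time = 3952 / 816.6666667 = 4.839183673 min
Total cycle time:
= 5.0 + 6.24 + 1.7 + 4.839183673 + 1.5
= 19.2792 min


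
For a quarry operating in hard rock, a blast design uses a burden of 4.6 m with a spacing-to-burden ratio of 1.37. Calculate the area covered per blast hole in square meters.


First, find the spacing:
Spacing = burden * ratio = 4.6 * 1.37
= 6.302 m
Then, calculate the area:
Area = burden * spacing = 4.6 * 6.302
= 28.9892 m^2

28.9892 m^2


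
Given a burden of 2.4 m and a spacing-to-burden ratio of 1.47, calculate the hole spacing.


3.528 m

Spacing = burden * ratio
= 2.4 * 1.47
= 3.528 m


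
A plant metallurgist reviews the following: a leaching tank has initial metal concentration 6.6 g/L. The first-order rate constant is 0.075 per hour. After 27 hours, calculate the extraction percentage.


86.8006%

Compute the exponent:
-k * t = -0.075 * 27 = -2.025
Remaining concentration:
C = 6.6 * exp(-2.025)
= 6.6 * 0.1319938432
= 0.871159365 g/L
Extracted = 6.6 - 0.871159365 = 5.728840635 g/L
Extraction % = 5.728840635 / 6.6 * 100
= 86.8006%


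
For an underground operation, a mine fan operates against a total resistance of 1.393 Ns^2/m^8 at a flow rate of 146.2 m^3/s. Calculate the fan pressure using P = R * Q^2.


Compute Q^2:
Q^2 = 146.2^2 = 21374.44
Compute pressure:
P = R * Q^2 = 1.393 * 21374.44
= 29774.5949 Pa

29774.5949 Pa


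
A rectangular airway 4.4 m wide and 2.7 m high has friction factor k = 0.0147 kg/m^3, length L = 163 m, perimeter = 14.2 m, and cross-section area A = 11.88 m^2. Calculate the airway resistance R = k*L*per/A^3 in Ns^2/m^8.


Compute the numerator:
k * L * per = 0.0147 * 163 * 14.2
= 34.02462
Compute the denominator:
A^3 = 11.88^3 = 1676.676672
Resistance:
R = 34.02462 / 1676.676672
= 0.0203 Ns^2/m^8

0.0203 Ns^2/m^8


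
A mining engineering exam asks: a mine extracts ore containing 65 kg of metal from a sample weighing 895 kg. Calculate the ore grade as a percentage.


7.2626%

Ore grade = (metal mass / ore mass) * 100
= (65 / 895) * 100
= 0.07262569832 * 100
= 7.2626%


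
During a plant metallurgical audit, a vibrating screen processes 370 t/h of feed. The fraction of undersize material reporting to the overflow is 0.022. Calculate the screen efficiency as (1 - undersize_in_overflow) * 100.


Screen efficiency = (1 - fraction of undersize in overflow) * 100
= (1 - 0.022) * 100
= 0.978 * 100
= 97.8%

97.8%


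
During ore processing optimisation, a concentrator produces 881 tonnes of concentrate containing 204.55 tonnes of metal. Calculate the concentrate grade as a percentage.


23.2179%

Grade = (metal in concentrate / concentrate mass) * 100
= (204.55 / 881) * 100
= 0.2321793417 * 100
= 23.2179%


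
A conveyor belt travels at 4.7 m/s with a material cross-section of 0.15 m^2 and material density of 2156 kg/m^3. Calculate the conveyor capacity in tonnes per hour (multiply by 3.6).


Volumetric flow = speed * area
= 4.7 * 0.15 = 0.705 m^3/s
Mass flow = volumetric * density
= 0.705 * 2156 = 1519.98 kg/s
Convert to t/h: multiply by 3.6
Capacity = 1519.98 * 3.6
= 5471.928 t/h

5471.928 t/h


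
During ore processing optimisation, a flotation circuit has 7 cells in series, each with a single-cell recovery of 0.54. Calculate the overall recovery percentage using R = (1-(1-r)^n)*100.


Complement of single-cell recovery:
1 - r = 1 - 0.54 = 0.46
Raise to power n:
(1 - r)^7 = 0.46^7 = 0.004358176572
Overall recovery:
R = (1 - 0.004358176572) * 100
= 99.5642%

99.5642%


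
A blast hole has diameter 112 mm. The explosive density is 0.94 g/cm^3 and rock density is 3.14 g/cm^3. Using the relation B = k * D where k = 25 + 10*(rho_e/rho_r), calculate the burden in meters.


3.1353 m

First, compute k:
rho_e / rho_r = 0.94 / 3.14 = 0.2993630573
k = 25 + 10 * 0.2993630573 = 27.99363057
Then, compute burden:
B = k * D / 1000 = 27.99363057 * 112 / 1000
= 3135.286624 / 1000
= 3.1353 m


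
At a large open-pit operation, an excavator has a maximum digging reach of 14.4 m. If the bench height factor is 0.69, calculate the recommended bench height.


Bench height = reach * factor
= 14.4 * 0.69
= 9.936 m

9.936 m


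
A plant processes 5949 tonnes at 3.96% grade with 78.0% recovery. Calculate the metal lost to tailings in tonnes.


Total metal in feed:
= 5949 * 3.96 / 100 = 235.5804 tonnes
Metal recovered:
= 235.5804 * 78.0 / 100 = 183.752712 tonnes
Metal lost to tailings:
= 235.5804 - 183.752712
= 51.8277 tonnes

51.8277 tonnes


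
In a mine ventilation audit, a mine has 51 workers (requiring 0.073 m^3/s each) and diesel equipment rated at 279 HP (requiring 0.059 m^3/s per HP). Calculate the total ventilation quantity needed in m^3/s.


Airflow for workers:
Q_people = 51 * 0.073 = 3.723 m^3/s
Airflow for diesel equipment:
Q_diesel = 279 * 0.059 = 16.461 m^3/s
Total ventilation:
Q_total = 3.723 + 16.461
= 20.184 m^3/s

20.184 m^3/s


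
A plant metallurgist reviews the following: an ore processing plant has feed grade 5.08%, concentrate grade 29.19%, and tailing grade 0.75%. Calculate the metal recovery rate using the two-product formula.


87.484%

Using the two-product formula:
R = 100 * c * (f - t) / (f * (c - t))
Numerator = 100 * 29.19 * (5.08 - 0.75)
= 100 * 29.19 * 4.33
= 12639.27
Denominator = 5.08 * (29.19 - 0.75)
= 5.08 * 28.44
= 144.4752
R = 12639.27 / 144.4752
= 87.484%


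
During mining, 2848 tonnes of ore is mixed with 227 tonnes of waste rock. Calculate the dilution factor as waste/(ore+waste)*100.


7.3821%

Total material = ore + waste
= 2848 + 227 = 3075 tonnes
Dilution = waste / total * 100
= 227 / 3075 * 100
= 0.07382113821 * 100
= 7.3821%


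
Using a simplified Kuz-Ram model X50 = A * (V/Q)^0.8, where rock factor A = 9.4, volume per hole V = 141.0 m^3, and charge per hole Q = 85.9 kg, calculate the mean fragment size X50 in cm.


13.9736 cm

Compute V/Q:
V/Q = 141.0 / 85.9 = 1.641443539
Raise to the power 0.8:
(V/Q)^0.8 = 1.641443539^0.8 = 1.486554237
Multiply by A:
X50 = 9.4 * 1.486554237
= 13.9736 cm


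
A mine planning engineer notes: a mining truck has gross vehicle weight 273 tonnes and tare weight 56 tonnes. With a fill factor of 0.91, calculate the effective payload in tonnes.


Maximum payload = gross - tare
= 273 - 56 = 217 tonnes
Effective payload = max payload * fill factor
= 217 * 0.91
= 197.47 tonnes

197.47 tonnes


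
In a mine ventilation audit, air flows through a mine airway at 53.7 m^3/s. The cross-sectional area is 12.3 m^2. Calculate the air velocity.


4.3659 m/s

Velocity = flow rate / cross-sectional area
= 53.7 / 12.3
= 4.3659 m/s


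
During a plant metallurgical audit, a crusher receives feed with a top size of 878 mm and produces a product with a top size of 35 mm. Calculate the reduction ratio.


Reduction ratio = feed size / product size
= 878 / 35
= 25.0857

25.0857


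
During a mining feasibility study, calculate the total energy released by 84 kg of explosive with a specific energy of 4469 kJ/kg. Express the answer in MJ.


375.396 MJ

Energy = mass * specific_energy / 1000
= 84 * 4469 / 1000
= 375396 / 1000
= 375.396 MJ


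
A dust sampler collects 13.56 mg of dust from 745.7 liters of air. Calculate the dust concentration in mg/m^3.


18.1843 mg/m^3

Convert liters to m^3: 1 m^3 = 1000 L
Concentration = mass / volume * 1000
= 13.56 / 745.7 * 1000
= 0.0181842564 * 1000
= 18.1843 mg/m^3


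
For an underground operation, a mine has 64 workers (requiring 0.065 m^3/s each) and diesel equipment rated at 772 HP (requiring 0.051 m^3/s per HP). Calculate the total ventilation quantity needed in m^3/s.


Airflow for workers:
Q_people = 64 * 0.065 = 4.16 m^3/s
Airflow for diesel equipment:
Q_diesel = 772 * 0.051 = 39.372 m^3/s
Total ventilation:
Q_total = 4.16 + 39.372
= 43.532 m^3/s

43.532 m^3/s


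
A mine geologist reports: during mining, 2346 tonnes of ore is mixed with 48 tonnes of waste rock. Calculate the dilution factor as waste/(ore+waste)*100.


Total material = ore + waste
= 2346 + 48 = 2394 tonnes
Dilution = waste / total * 100
= 48 / 2394 * 100
= 0.02005012531 * 100
= 2.005%

2.005%


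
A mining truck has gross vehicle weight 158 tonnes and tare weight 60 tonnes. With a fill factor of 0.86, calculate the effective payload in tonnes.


Maximum payload = gross - tare
= 158 - 60 = 98 tonnes
Effective payload = max payload * fill factor
= 98 * 0.86
= 84.28 tonnes

84.28 tonnes


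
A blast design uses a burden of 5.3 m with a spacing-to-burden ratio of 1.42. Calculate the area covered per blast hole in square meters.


First, find the spacing:
Spacing = burden * ratio = 5.3 * 1.42
= 7.526 m
Then, calculate the area:
Area = burden * spacing = 5.3 * 7.526
= 39.8878 m^2

39.8878 m^2


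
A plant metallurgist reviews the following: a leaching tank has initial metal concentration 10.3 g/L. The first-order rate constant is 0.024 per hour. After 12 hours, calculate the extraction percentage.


25.0238%

Compute the exponent:
-k * t = -0.024 * 12 = -0.288
Remaining concentration:
C = 10.3 * exp(-0.288)
= 10.3 * 0.7497615922
= 7.7225444 g/L
Extracted = 10.3 - 7.7225444 = 2.5774556 g/L
Extraction % = 2.5774556 / 10.3 * 100
= 25.0238%


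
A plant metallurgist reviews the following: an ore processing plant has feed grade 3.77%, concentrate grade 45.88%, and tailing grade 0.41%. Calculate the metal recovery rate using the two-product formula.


89.9283%

Using the two-product formula:
R = 100 * c * (f - t) / (f * (c - t))
Numerator = 100 * 45.88 * (3.77 - 0.41)
= 100 * 45.88 * 3.36
= 15415.68
Denominator = 3.77 * (45.88 - 0.41)
= 3.77 * 45.47
= 171.4219
R = 15415.68 / 171.4219
= 89.9283%


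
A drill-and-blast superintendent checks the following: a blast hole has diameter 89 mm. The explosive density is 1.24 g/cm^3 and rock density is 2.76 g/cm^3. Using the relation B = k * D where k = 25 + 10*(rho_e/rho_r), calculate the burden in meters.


2.6249 m

First, compute k:
rho_e / rho_r = 1.24 / 2.76 = 0.4492753623
k = 25 + 10 * 0.4492753623 = 29.49275362
Then, compute burden:
B = k * D / 1000 = 29.49275362 * 89 / 1000
= 2624.855072 / 1000
= 2.6249 m
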